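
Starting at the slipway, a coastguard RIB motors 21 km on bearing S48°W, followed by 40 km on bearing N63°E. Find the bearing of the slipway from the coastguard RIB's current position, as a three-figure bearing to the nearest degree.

258°

Leg 1 (S48°W, 21 km): east 21 sin 228° = -15.61, north 21 cos 228° = -14.05
Leg 2 (N63°E, 40 km): east 40 sin 63° = 35.64, north 40 cos 63° = 18.16
Net displacement: 20.03 east, 4.11 north. Direction back to start is (-20.03, -4.11): bearing = atan2(-20.03, -4.11) mod 360° = 258.41° ≈ 258°.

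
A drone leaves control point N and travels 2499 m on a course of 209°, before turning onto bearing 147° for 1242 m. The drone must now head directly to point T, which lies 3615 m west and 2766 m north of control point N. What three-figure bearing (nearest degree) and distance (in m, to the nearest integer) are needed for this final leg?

333°, 6738 m

Leg 1 (209°, 2499 m): east 2499 sin 209° = -1211.54, north 2499 cos 209° = -2185.67
Leg 2 (147°, 1242 m): east 1242 sin 147° = 676.44, north 1242 cos 147° = -1041.63
Current position: (-535.10, -3227.30). Target: (-3615, 2766). Remaining: Δeast = -3079.90, Δnorth = 5993.30.
Bearing = atan2(-3079.90, 5993.30) mod 360° = 332.80°; distance = √((-3079.90)² + (5993.30)²) = 6738.359 m.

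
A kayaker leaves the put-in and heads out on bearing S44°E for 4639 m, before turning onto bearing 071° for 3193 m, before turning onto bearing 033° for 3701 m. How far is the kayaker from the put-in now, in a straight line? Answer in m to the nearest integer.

8297 m

Leg 1 (S44°E, 4639 m): east 4639 sin 136° = 3222.52, north 4639 cos 136° = -3337.02
Leg 2 (071°, 3193 m): east 3193 sin 71° = 3019.04, north 3193 cos 71° = 1039.54
Leg 3 (033°, 3701 m): east 3701 sin 33° = 2015.71, north 3701 cos 33° = 3103.92
Net: 8257.27 east, 806.44 north. Distance = √((8257.27)² + (806.44)²) = 8296.557 m.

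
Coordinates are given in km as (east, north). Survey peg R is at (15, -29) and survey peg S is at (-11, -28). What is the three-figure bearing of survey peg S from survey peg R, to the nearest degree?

272°

Δeast = -11 − 15 = -26.00; Δnorth = -28 − -29 = 1.00.
Bearing = atan2(Δeast, Δnorth) mod 360° = 272.20° ≈ 272°.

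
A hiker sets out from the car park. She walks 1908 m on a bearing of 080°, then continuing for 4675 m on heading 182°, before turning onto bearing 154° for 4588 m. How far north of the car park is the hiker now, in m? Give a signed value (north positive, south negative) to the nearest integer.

Leg 1 (080°, 1908 m): east 1908 sin 80° = 1879.01, north 1908 cos 80° = 331.32
Leg 2 (182°, 4675 m): east 4675 sin 182° = -163.16, north 4675 cos 182° = -4672.15
Leg 3 (154°, 4588 m): east 4588 sin 154° = 2011.25, north 4588 cos 154° = -4123.67
Net north component: -8464.50 m.

-8464 m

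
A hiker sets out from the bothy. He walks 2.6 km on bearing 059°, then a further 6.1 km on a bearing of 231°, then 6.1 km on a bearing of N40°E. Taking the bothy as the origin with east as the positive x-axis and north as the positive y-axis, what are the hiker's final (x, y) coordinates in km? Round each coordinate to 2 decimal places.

(1.41, 2.17)

Leg 1 (059°, 2.6 km): east 2.6 sin 59° = 2.23, north 2.6 cos 59° = 1.34
Leg 2 (231°, 6.1 km): east 6.1 sin 231° = -4.74, north 6.1 cos 231° = -3.84
Leg 3 (N40°E, 6.1 km): east 6.1 sin 40° = 3.92, north 6.1 cos 40° = 4.67
Summing: 1.41 km east, 2.17 km north → (1.41, 2.17).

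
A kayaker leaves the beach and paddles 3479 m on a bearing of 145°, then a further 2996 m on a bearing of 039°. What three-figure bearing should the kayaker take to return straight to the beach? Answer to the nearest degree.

278°

Leg 1 (145°, 3479 m): east 3479 sin 145° = 1995.47, north 3479 cos 145° = -2849.83
Leg 2 (039°, 2996 m): east 2996 sin 39° = 1885.44, north 2996 cos 39° = 2328.33
Net displacement: 3880.92 east, -521.50 north. Direction back to start is (-3880.92, 521.50): bearing = atan2(-3880.92, 521.50) mod 360° = 277.65° ≈ 278°.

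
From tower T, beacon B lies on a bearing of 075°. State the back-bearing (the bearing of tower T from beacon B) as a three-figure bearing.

255°

Back-bearing = 075° + 180° = 255°.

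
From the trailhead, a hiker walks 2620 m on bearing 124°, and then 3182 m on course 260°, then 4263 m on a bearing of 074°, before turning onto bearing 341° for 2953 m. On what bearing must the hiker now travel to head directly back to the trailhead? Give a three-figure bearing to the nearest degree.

228°

Leg 1 (124°, 2620 m): east 2620 sin 124° = 2172.08, north 2620 cos 124° = -1465.09
Leg 2 (260°, 3182 m): east 3182 sin 260° = -3133.66, north 3182 cos 260° = -552.55
Leg 3 (074°, 4263 m): east 4263 sin 74° = 4097.86, north 4263 cos 74° = 1175.04
Leg 4 (341°, 2953 m): east 2953 sin 341° = -961.40, north 2953 cos 341° = 2792.12
Net displacement: 2174.88 east, 1949.52 north. Direction back to start is (-2174.88, -1949.52): bearing = atan2(-2174.88, -1949.52) mod 360° = 228.13° ≈ 228°.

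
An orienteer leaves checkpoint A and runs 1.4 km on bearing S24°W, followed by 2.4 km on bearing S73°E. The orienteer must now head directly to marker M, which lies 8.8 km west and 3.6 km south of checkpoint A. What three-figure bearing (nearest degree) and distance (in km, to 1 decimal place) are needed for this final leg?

261°, 10.6 km

Leg 1 (S24°W, 1.4 km): east 1.4 sin 204° = -0.57, north 1.4 cos 204° = -1.28
Leg 2 (S73°E, 2.4 km): east 2.4 sin 107° = 2.30, north 2.4 cos 107° = -0.70
Current position: (1.73, -1.98). Target: (-8.8, -3.6). Remaining: Δeast = -10.53, Δnorth = -1.62.
Bearing = atan2(-10.53, -1.62) mod 360° = 261.25°; distance = √((-10.53)² + (-1.62)²) = 10.650 km.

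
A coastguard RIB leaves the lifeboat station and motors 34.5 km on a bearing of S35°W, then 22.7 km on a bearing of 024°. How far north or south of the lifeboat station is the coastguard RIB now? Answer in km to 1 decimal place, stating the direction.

7.5 km south

Leg 1 (S35°W, 34.5 km): east 34.5 sin 215° = -19.79, north 34.5 cos 215° = -28.26
Leg 2 (024°, 22.7 km): east 22.7 sin 24° = 9.23, north 22.7 cos 24° = 20.74
Net north component: -7.52 km.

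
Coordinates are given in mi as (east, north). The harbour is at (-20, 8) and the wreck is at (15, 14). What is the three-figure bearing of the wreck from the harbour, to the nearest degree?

080°

Δeast = 15 − -20 = 35.00; Δnorth = 14 − 8 = 6.00.
Bearing = atan2(Δeast, Δnorth) mod 360° = 80.27° ≈ 080°.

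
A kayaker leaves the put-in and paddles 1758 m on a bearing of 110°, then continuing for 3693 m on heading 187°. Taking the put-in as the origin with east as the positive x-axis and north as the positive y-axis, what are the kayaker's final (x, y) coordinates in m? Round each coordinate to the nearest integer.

(1202, -4267)

Leg 1 (110°, 1758 m): east 1758 sin 110° = 1651.98, north 1758 cos 110° = -601.27
Leg 2 (187°, 3693 m): east 3693 sin 187° = -450.06, north 3693 cos 187° = -3665.47
Summing: 1201.92 m east, -4266.74 m north → (1202, -4267).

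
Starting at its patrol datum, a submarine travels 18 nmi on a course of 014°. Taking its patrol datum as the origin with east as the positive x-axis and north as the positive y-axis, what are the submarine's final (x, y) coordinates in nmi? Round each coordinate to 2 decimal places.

Leg 1 (014°, 18 nmi): east 18 sin 14° = 4.35, north 18 cos 14° = 17.47
Summing: 4.35 nmi east, 17.47 nmi north → (4.35, 17.47).

(4.35, 17.47)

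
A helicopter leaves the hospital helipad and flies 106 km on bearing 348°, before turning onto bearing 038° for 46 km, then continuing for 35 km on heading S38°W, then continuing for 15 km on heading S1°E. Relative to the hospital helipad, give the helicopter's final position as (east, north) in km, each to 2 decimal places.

Leg 1 (348°, 106 km): east 106 sin 348° = -22.04, north 106 cos 348° = 103.68
Leg 2 (038°, 46 km): east 46 sin 38° = 28.32, north 46 cos 38° = 36.25
Leg 3 (S38°W, 35 km): east 35 sin 218° = -21.55, north 35 cos 218° = -27.58
Leg 4 (S1°E, 15 km): east 15 sin 179° = 0.26, north 15 cos 179° = -15.00
Summing: -15.00 km east, 97.35 km north → (-15.00, 97.35).

(-15.00, 97.35)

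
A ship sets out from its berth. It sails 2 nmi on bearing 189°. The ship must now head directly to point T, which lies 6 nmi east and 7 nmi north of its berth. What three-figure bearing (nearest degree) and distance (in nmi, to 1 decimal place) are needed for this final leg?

Leg 1 (189°, 2 nmi): east 2 sin 189° = -0.31, north 2 cos 189° = -1.98
Current position: (-0.31, -1.98). Target: (6, 7). Remaining: Δeast = 6.31, Δnorth = 8.98.
Bearing = atan2(6.31, 8.98) mod 360° = 35.12°; distance = √((6.31)² + (8.98)²) = 10.973 nmi.

035°, 11.0 nmi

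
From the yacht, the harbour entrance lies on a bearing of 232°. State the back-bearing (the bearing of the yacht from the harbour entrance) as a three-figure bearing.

Back-bearing = 232° − 180° = 052°.

052°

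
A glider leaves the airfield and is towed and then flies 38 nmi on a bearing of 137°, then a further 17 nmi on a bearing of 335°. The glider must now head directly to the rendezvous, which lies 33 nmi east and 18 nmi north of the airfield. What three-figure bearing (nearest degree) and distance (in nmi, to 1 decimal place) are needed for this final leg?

Leg 1 (137°, 38 nmi): east 38 sin 137° = 25.92, north 38 cos 137° = -27.79
Leg 2 (335°, 17 nmi): east 17 sin 335° = -7.18, north 17 cos 335° = 15.41
Current position: (18.73, -12.38). Target: (33, 18). Remaining: Δeast = 14.27, Δnorth = 30.38.
Bearing = atan2(14.27, 30.38) mod 360° = 25.15°; distance = √((14.27)² + (30.38)²) = 33.568 nmi.

025°, 33.6 nmi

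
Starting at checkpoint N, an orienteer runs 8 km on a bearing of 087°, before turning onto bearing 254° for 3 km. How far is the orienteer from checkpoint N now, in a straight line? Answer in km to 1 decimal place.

Leg 1 (087°, 8 km): east 8 sin 87° = 7.99, north 8 cos 87° = 0.42
Leg 2 (254°, 3 km): east 3 sin 254° = -2.88, north 3 cos 254° = -0.83
Net: 5.11 east, -0.41 north. Distance = √((5.11)² + (-0.41)²) = 5.122 km.

5.1 km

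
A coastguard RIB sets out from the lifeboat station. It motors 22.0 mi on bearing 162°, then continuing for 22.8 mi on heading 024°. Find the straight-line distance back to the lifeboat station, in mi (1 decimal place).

Leg 1 (162°, 22.0 mi): east 22.0 sin 162° = 6.80, north 22.0 cos 162° = -20.92
Leg 2 (024°, 22.8 mi): east 22.8 sin 24° = 9.27, north 22.8 cos 24° = 20.83
Net: 16.07 east, -0.09 north. Distance = √((16.07)² + (-0.09)²) = 16.072 mi.

16.1 mi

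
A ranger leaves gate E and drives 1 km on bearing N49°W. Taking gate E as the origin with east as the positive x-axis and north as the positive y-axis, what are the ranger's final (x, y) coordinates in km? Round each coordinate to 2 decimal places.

(-0.75, 0.66)

Leg 1 (N49°W, 1 km): east 1 sin 311° = -0.75, north 1 cos 311° = 0.66
Summing: -0.75 km east, 0.66 km north → (-0.75, 0.66).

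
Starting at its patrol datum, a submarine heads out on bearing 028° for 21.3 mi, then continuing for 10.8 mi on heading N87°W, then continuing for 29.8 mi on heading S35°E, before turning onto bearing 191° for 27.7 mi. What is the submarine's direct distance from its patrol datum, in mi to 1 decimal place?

Leg 1 (028°, 21.3 mi): east 21.3 sin 28° = 10.00, north 21.3 cos 28° = 18.81
Leg 2 (N87°W, 10.8 mi): east 10.8 sin 273° = -10.79, north 10.8 cos 273° = 0.57
Leg 3 (S35°E, 29.8 mi): east 29.8 sin 145° = 17.09, north 29.8 cos 145° = -24.41
Leg 4 (191°, 27.7 mi): east 27.7 sin 191° = -5.29, north 27.7 cos 191° = -27.19
Net: 11.02 east, -32.23 north. Distance = √((11.02)² + (-32.23)²) = 34.062 mi.

34.1 mi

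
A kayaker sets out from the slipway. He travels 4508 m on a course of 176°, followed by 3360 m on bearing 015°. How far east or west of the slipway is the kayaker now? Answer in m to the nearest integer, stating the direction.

1184 m east

Leg 1 (176°, 4508 m): east 4508 sin 176° = 314.46, north 4508 cos 176° = -4497.02
Leg 2 (015°, 3360 m): east 3360 sin 15° = 869.63, north 3360 cos 15° = 3245.51
Net east component: 1184.09 m.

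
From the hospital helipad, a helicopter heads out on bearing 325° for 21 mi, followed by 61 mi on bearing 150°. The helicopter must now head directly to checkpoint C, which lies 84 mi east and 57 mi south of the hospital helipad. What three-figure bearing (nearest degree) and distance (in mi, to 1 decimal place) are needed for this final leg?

108°, 68.9 mi

Leg 1 (325°, 21 mi): east 21 sin 325° = -12.05, north 21 cos 325° = 17.20
Leg 2 (150°, 61 mi): east 61 sin 150° = 30.50, north 61 cos 150° = -52.83
Current position: (18.45, -35.63). Target: (84, -57). Remaining: Δeast = 65.55, Δnorth = -21.37.
Bearing = atan2(65.55, -21.37) mod 360° = 108.06°; distance = √((65.55)² + (-21.37)²) = 68.942 mi.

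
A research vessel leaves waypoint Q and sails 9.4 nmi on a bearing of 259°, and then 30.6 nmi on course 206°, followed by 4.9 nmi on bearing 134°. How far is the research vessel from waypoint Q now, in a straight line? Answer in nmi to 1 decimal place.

37.9 nmi

Leg 1 (259°, 9.4 nmi): east 9.4 sin 259° = -9.23, north 9.4 cos 259° = -1.79
Leg 2 (206°, 30.6 nmi): east 30.6 sin 206° = -13.41, north 30.6 cos 206° = -27.50
Leg 3 (134°, 4.9 nmi): east 4.9 sin 134° = 3.52, north 4.9 cos 134° = -3.40
Net: -19.12 east, -32.70 north. Distance = √((-19.12)² + (-32.70)²) = 37.878 nmi.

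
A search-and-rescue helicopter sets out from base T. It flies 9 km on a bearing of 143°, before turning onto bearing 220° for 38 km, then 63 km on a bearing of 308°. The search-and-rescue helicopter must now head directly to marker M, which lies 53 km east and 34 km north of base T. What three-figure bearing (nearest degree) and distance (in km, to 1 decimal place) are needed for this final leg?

Leg 1 (143°, 9 km): east 9 sin 143° = 5.42, north 9 cos 143° = -7.19
Leg 2 (220°, 38 km): east 38 sin 220° = -24.43, north 38 cos 220° = -29.11
Leg 3 (308°, 63 km): east 63 sin 308° = -49.64, north 63 cos 308° = 38.79
Current position: (-68.65, 2.49). Target: (53, 34). Remaining: Δeast = 121.65, Δnorth = 31.51.
Bearing = atan2(121.65, 31.51) mod 360° = 75.48°; distance = √((121.65)² + (31.51)²) = 125.669 km.

075°, 125.7 km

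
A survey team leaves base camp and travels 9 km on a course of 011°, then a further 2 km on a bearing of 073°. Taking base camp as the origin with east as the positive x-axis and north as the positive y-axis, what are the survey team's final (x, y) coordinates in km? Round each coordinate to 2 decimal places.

(3.63, 9.42)

Leg 1 (011°, 9 km): east 9 sin 11° = 1.72, north 9 cos 11° = 8.83
Leg 2 (073°, 2 km): east 2 sin 73° = 1.91, north 2 cos 73° = 0.58
Summing: 3.63 km east, 9.42 km north → (3.63, 9.42).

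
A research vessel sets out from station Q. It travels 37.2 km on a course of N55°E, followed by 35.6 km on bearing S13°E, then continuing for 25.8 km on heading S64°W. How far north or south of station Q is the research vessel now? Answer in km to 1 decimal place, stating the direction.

24.7 km south

Leg 1 (N55°E, 37.2 km): east 37.2 sin 55° = 30.47, north 37.2 cos 55° = 21.34
Leg 2 (S13°E, 35.6 km): east 35.6 sin 167° = 8.01, north 35.6 cos 167° = -34.69
Leg 3 (S64°W, 25.8 km): east 25.8 sin 244° = -23.19, north 25.8 cos 244° = -11.31
Net north component: -24.66 km.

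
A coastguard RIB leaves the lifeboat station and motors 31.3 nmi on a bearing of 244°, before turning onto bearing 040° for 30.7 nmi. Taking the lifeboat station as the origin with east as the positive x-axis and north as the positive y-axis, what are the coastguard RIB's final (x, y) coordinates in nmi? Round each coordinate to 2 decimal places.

Leg 1 (244°, 31.3 nmi): east 31.3 sin 244° = -28.13, north 31.3 cos 244° = -13.72
Leg 2 (040°, 30.7 nmi): east 30.7 sin 40° = 19.73, north 30.7 cos 40° = 23.52
Summing: -8.40 nmi east, 9.80 nmi north → (-8.40, 9.80).

(-8.40, 9.80)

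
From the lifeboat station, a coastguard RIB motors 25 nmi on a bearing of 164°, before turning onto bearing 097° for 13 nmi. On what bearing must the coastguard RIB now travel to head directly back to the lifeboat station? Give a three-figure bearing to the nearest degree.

322°

Leg 1 (164°, 25 nmi): east 25 sin 164° = 6.89, north 25 cos 164° = -24.03
Leg 2 (097°, 13 nmi): east 13 sin 97° = 12.90, north 13 cos 97° = -1.58
Net displacement: 19.79 east, -25.62 north. Direction back to start is (-19.79, 25.62): bearing = atan2(-19.79, 25.62) mod 360° = 322.31° ≈ 322°.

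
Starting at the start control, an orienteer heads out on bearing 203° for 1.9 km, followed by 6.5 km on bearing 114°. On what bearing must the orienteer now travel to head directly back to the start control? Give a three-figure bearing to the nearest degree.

310°

Leg 1 (203°, 1.9 km): east 1.9 sin 203° = -0.74, north 1.9 cos 203° = -1.75
Leg 2 (114°, 6.5 km): east 6.5 sin 114° = 5.94, north 6.5 cos 114° = -2.64
Net displacement: 5.20 east, -4.39 north. Direction back to start is (-5.20, 4.39): bearing = atan2(-5.20, 4.39) mod 360° = 310.21° ≈ 310°.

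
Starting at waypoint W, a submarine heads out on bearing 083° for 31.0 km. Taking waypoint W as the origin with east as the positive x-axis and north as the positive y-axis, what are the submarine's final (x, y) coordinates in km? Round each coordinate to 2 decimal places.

(30.77, 3.78)

Leg 1 (083°, 31.0 km): east 31.0 sin 83° = 30.77, north 31.0 cos 83° = 3.78
Summing: 30.77 km east, 3.78 km north → (30.77, 3.78).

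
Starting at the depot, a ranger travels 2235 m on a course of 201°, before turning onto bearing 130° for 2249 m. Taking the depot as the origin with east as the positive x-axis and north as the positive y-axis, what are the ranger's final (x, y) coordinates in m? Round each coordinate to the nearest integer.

Leg 1 (201°, 2235 m): east 2235 sin 201° = -800.95, north 2235 cos 201° = -2086.55
Leg 2 (130°, 2249 m): east 2249 sin 130° = 1722.83, north 2249 cos 130° = -1445.63
Summing: 921.88 m east, -3532.18 m north → (922, -3532).

(922, -3532)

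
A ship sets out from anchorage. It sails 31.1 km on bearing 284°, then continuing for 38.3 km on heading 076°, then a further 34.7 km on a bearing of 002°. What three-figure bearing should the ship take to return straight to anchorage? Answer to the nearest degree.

Leg 1 (284°, 31.1 km): east 31.1 sin 284° = -30.18, north 31.1 cos 284° = 7.52
Leg 2 (076°, 38.3 km): east 38.3 sin 76° = 37.16, north 38.3 cos 76° = 9.27
Leg 3 (002°, 34.7 km): east 34.7 sin 2° = 1.21, north 34.7 cos 2° = 34.68
Net displacement: 8.20 east, 51.47 north. Direction back to start is (-8.20, -51.47): bearing = atan2(-8.20, -51.47) mod 360° = 189.05° ≈ 189°.

189°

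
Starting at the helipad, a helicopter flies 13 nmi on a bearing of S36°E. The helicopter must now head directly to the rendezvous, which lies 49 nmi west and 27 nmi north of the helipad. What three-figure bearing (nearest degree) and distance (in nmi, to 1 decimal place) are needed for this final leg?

Leg 1 (S36°E, 13 nmi): east 13 sin 144° = 7.64, north 13 cos 144° = -10.52
Current position: (7.64, -10.52). Target: (-49, 27). Remaining: Δeast = -56.64, Δnorth = 37.52.
Bearing = atan2(-56.64, 37.52) mod 360° = 303.52°; distance = √((-56.64)² + (37.52)²) = 67.939 nmi.

304°, 67.9 nmi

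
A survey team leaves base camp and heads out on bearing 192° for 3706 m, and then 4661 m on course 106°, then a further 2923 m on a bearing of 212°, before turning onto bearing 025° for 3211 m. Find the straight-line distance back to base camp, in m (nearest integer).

5695 m

Leg 1 (192°, 3706 m): east 3706 sin 192° = -770.52, north 3706 cos 192° = -3625.02
Leg 2 (106°, 4661 m): east 4661 sin 106° = 4480.44, north 4661 cos 106° = -1284.75
Leg 3 (212°, 2923 m): east 2923 sin 212° = -1548.95, north 2923 cos 212° = -2478.84
Leg 4 (025°, 3211 m): east 3211 sin 25° = 1357.03, north 3211 cos 25° = 2910.15
Net: 3517.99 east, -4478.45 north. Distance = √((3517.99)² + (-4478.45)²) = 5694.980 m.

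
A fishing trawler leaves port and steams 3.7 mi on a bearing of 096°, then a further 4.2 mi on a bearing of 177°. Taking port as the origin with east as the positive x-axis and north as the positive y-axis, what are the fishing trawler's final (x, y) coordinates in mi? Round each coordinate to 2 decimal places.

Leg 1 (096°, 3.7 mi): east 3.7 sin 96° = 3.68, north 3.7 cos 96° = -0.39
Leg 2 (177°, 4.2 mi): east 4.2 sin 177° = 0.22, north 4.2 cos 177° = -4.19
Summing: 3.90 mi east, -4.58 mi north → (3.90, -4.58).

(3.90, -4.58)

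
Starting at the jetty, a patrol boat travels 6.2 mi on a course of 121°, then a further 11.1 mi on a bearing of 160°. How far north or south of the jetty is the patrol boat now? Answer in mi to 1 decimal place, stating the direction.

13.6 mi south

Leg 1 (121°, 6.2 mi): east 6.2 sin 121° = 5.31, north 6.2 cos 121° = -3.19
Leg 2 (160°, 11.1 mi): east 11.1 sin 160° = 3.80, north 11.1 cos 160° = -10.43
Net north component: -13.62 mi.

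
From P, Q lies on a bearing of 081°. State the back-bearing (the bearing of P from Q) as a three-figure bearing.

261°

Back-bearing = 081° + 180° = 261°.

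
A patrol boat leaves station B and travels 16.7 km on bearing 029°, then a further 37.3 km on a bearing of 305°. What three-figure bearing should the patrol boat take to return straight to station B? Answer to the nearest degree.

Leg 1 (029°, 16.7 km): east 16.7 sin 29° = 8.10, north 16.7 cos 29° = 14.61
Leg 2 (305°, 37.3 km): east 37.3 sin 305° = -30.55, north 37.3 cos 305° = 21.39
Net displacement: -22.46 east, 36.00 north. Direction back to start is (22.46, -36.00): bearing = atan2(22.46, -36.00) mod 360° = 148.04° ≈ 148°.

148°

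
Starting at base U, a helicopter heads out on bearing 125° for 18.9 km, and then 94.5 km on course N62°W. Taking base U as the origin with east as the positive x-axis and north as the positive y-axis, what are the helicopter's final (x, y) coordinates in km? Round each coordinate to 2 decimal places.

(-67.96, 33.52)

Leg 1 (125°, 18.9 km): east 18.9 sin 125° = 15.48, north 18.9 cos 125° = -10.84
Leg 2 (N62°W, 94.5 km): east 94.5 sin 298° = -83.44, north 94.5 cos 298° = 44.37
Summing: -67.96 km east, 33.52 km north → (-67.96, 33.52).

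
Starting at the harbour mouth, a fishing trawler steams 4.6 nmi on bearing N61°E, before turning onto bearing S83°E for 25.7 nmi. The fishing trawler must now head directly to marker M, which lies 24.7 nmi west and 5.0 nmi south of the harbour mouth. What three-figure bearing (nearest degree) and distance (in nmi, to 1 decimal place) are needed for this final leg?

Leg 1 (N61°E, 4.6 nmi): east 4.6 sin 61° = 4.02, north 4.6 cos 61° = 2.23
Leg 2 (S83°E, 25.7 nmi): east 25.7 sin 97° = 25.51, north 25.7 cos 97° = -3.13
Current position: (29.53, -0.90). Target: (-24.7, -5.0). Remaining: Δeast = -54.23, Δnorth = -4.10.
Bearing = atan2(-54.23, -4.10) mod 360° = 265.68°; distance = √((-54.23)² + (-4.10)²) = 54.386 nmi.

266°, 54.4 nmi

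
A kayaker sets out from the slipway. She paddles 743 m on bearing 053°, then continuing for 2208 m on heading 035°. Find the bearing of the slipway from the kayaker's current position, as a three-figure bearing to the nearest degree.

220°

Leg 1 (053°, 743 m): east 743 sin 53° = 593.39, north 743 cos 53° = 447.15
Leg 2 (035°, 2208 m): east 2208 sin 35° = 1266.46, north 2208 cos 35° = 1808.69
Net displacement: 1859.84 east, 2255.84 north. Direction back to start is (-1859.84, -2255.84): bearing = atan2(-1859.84, -2255.84) mod 360° = 219.50° ≈ 220°.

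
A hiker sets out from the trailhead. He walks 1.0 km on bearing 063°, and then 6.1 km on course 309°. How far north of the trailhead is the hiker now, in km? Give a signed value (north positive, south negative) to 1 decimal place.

Leg 1 (063°, 1.0 km): east 1.0 sin 63° = 0.89, north 1.0 cos 63° = 0.45
Leg 2 (309°, 6.1 km): east 6.1 sin 309° = -4.74, north 6.1 cos 309° = 3.84
Net north component: 4.29 km.

4.3 km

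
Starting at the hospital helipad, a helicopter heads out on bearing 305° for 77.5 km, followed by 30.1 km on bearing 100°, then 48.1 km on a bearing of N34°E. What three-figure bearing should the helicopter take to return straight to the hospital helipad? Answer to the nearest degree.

Leg 1 (305°, 77.5 km): east 77.5 sin 305° = -63.48, north 77.5 cos 305° = 44.45
Leg 2 (100°, 30.1 km): east 30.1 sin 100° = 29.64, north 30.1 cos 100° = -5.23
Leg 3 (N34°E, 48.1 km): east 48.1 sin 34° = 26.90, north 48.1 cos 34° = 39.88
Net displacement: -6.94 east, 79.10 north. Direction back to start is (6.94, -79.10): bearing = atan2(6.94, -79.10) mod 360° = 174.98° ≈ 175°.

175°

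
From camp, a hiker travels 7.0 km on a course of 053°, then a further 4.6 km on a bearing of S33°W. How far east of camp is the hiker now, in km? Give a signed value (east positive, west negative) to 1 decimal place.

3.1 km

Leg 1 (053°, 7.0 km): east 7.0 sin 53° = 5.59, north 7.0 cos 53° = 4.21
Leg 2 (S33°W, 4.6 km): east 4.6 sin 213° = -2.51, north 4.6 cos 213° = -3.86
Net east component: 3.09 km.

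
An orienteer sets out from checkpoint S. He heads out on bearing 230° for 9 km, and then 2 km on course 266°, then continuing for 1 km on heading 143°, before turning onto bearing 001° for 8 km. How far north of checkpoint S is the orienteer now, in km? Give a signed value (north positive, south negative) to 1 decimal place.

1.3 km

Leg 1 (230°, 9 km): east 9 sin 230° = -6.89, north 9 cos 230° = -5.79
Leg 2 (266°, 2 km): east 2 sin 266° = -2.00, north 2 cos 266° = -0.14
Leg 3 (143°, 1 km): east 1 sin 143° = 0.60, north 1 cos 143° = -0.80
Leg 4 (001°, 8 km): east 8 sin 1° = 0.14, north 8 cos 1° = 8.00
Net north component: 1.28 km.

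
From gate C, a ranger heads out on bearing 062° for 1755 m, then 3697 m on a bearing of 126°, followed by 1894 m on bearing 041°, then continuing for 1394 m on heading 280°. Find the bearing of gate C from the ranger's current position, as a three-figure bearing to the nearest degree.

Leg 1 (062°, 1755 m): east 1755 sin 62° = 1549.57, north 1755 cos 62° = 823.92
Leg 2 (126°, 3697 m): east 3697 sin 126° = 2990.94, north 3697 cos 126° = -2173.04
Leg 3 (041°, 1894 m): east 1894 sin 41° = 1242.58, north 1894 cos 41° = 1429.42
Leg 4 (280°, 1394 m): east 1394 sin 280° = -1372.82, north 1394 cos 280° = 242.07
Net displacement: 4410.26 east, 322.37 north. Direction back to start is (-4410.26, -322.37): bearing = atan2(-4410.26, -322.37) mod 360° = 265.82° ≈ 266°.

266°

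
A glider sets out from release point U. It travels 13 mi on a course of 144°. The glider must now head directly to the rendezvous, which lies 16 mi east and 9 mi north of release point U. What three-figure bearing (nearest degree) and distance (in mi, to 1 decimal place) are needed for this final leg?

023°, 21.2 mi

Leg 1 (144°, 13 mi): east 13 sin 144° = 7.64, north 13 cos 144° = -10.52
Current position: (7.64, -10.52). Target: (16, 9). Remaining: Δeast = 8.36, Δnorth = 19.52.
Bearing = atan2(8.36, 19.52) mod 360° = 23.18°; distance = √((8.36)² + (19.52)²) = 21.232 mi.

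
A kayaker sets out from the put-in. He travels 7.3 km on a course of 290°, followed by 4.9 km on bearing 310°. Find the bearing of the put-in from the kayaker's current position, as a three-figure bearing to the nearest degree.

118°

Leg 1 (290°, 7.3 km): east 7.3 sin 290° = -6.86, north 7.3 cos 290° = 2.50
Leg 2 (310°, 4.9 km): east 4.9 sin 310° = -3.75, north 4.9 cos 310° = 3.15
Net displacement: -10.61 east, 5.65 north. Direction back to start is (10.61, -5.65): bearing = atan2(10.61, -5.65) mod 360° = 118.01° ≈ 118°.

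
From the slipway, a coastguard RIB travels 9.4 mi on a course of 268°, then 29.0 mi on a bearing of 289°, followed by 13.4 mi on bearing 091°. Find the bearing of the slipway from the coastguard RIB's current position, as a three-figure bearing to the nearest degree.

Leg 1 (268°, 9.4 mi): east 9.4 sin 268° = -9.39, north 9.4 cos 268° = -0.33
Leg 2 (289°, 29.0 mi): east 29.0 sin 289° = -27.42, north 29.0 cos 289° = 9.44
Leg 3 (091°, 13.4 mi): east 13.4 sin 91° = 13.40, north 13.4 cos 91° = -0.23
Net displacement: -23.42 east, 8.88 north. Direction back to start is (23.42, -8.88): bearing = atan2(23.42, -8.88) mod 360° = 110.77° ≈ 111°.

111°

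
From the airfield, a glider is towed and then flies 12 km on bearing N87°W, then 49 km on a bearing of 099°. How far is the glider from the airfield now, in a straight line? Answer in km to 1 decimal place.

37.1 km

Leg 1 (N87°W, 12 km): east 12 sin 273° = -11.98, north 12 cos 273° = 0.63
Leg 2 (099°, 49 km): east 49 sin 99° = 48.40, north 49 cos 99° = -7.67
Net: 36.41 east, -7.04 north. Distance = √((36.41)² + (-7.04)²) = 37.087 km.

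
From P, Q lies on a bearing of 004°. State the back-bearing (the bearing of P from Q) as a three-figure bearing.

184°

Back-bearing = 004° + 180° = 184°.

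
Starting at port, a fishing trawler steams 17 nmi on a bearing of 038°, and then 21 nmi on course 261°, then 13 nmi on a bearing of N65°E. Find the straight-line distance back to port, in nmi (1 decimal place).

15.7 nmi

Leg 1 (038°, 17 nmi): east 17 sin 38° = 10.47, north 17 cos 38° = 13.40
Leg 2 (261°, 21 nmi): east 21 sin 261° = -20.74, north 21 cos 261° = -3.29
Leg 3 (N65°E, 13 nmi): east 13 sin 65° = 11.78, north 13 cos 65° = 5.49
Net: 1.51 east, 15.61 north. Distance = √((1.51)² + (15.61)²) = 15.678 nmi.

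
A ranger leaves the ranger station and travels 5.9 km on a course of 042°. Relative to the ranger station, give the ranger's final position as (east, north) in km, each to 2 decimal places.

Leg 1 (042°, 5.9 km): east 5.9 sin 42° = 3.95, north 5.9 cos 42° = 4.38
Summing: 3.95 km east, 4.38 km north → (3.95, 4.38).

(3.95, 4.38)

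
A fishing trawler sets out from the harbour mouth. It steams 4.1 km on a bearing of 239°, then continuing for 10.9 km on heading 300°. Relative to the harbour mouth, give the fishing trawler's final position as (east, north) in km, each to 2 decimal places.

Leg 1 (239°, 4.1 km): east 4.1 sin 239° = -3.51, north 4.1 cos 239° = -2.11
Leg 2 (300°, 10.9 km): east 10.9 sin 300° = -9.44, north 10.9 cos 300° = 5.45
Summing: -12.95 km east, 3.34 km north → (-12.95, 3.34).

(-12.95, 3.34)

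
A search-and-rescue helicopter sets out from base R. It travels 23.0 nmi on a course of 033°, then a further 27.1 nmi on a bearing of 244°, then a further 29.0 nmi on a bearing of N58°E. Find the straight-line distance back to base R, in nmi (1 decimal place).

Leg 1 (033°, 23.0 nmi): east 23.0 sin 33° = 12.53, north 23.0 cos 33° = 19.29
Leg 2 (244°, 27.1 nmi): east 27.1 sin 244° = -24.36, north 27.1 cos 244° = -11.88
Leg 3 (N58°E, 29.0 nmi): east 29.0 sin 58° = 24.59, north 29.0 cos 58° = 15.37
Net: 12.76 east, 22.78 north. Distance = √((12.76)² + (22.78)²) = 26.109 nmi.

26.1 nmi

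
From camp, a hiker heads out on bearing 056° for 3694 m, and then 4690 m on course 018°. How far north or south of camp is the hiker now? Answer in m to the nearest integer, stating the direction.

6526 m north

Leg 1 (056°, 3694 m): east 3694 sin 56° = 3062.46, north 3694 cos 56° = 2065.66
Leg 2 (018°, 4690 m): east 4690 sin 18° = 1449.29, north 4690 cos 18° = 4460.46
Net north component: 6526.11 m.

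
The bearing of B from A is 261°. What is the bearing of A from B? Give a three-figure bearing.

081°

Back-bearing = 261° − 180° = 081°.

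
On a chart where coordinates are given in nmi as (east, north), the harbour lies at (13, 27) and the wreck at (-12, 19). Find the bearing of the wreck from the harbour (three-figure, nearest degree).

Δeast = -12 − 13 = -25.00; Δnorth = 19 − 27 = -8.00.
Bearing = atan2(Δeast, Δnorth) mod 360° = 252.26° ≈ 252°.

252°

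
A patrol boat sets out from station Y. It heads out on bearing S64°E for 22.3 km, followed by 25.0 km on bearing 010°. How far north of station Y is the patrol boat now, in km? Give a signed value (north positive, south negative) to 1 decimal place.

14.8 km

Leg 1 (S64°E, 22.3 km): east 22.3 sin 116° = 20.04, north 22.3 cos 116° = -9.78
Leg 2 (010°, 25.0 km): east 25.0 sin 10° = 4.34, north 25.0 cos 10° = 24.62
Net north component: 14.84 km.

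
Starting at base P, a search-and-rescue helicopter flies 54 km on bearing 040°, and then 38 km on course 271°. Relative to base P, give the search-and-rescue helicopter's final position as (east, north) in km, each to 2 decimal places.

Leg 1 (040°, 54 km): east 54 sin 40° = 34.71, north 54 cos 40° = 41.37
Leg 2 (271°, 38 km): east 38 sin 271° = -37.99, north 38 cos 271° = 0.66
Summing: -3.28 km east, 42.03 km north → (-3.28, 42.03).

(-3.28, 42.03)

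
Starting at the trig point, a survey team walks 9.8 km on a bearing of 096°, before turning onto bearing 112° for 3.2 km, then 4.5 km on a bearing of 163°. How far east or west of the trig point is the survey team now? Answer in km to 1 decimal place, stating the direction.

Leg 1 (096°, 9.8 km): east 9.8 sin 96° = 9.75, north 9.8 cos 96° = -1.02
Leg 2 (112°, 3.2 km): east 3.2 sin 112° = 2.97, north 3.2 cos 112° = -1.20
Leg 3 (163°, 4.5 km): east 4.5 sin 163° = 1.32, north 4.5 cos 163° = -4.30
Net east component: 14.03 km.

14.0 km east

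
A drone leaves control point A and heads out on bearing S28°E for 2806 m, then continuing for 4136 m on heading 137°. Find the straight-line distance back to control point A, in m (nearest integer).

6885 m

Leg 1 (S28°E, 2806 m): east 2806 sin 152° = 1317.34, north 2806 cos 152° = -2477.55
Leg 2 (137°, 4136 m): east 4136 sin 137° = 2820.75, north 4136 cos 137° = -3024.88
Net: 4138.08 east, -5502.43 north. Distance = √((4138.08)² + (-5502.43)²) = 6884.799 m.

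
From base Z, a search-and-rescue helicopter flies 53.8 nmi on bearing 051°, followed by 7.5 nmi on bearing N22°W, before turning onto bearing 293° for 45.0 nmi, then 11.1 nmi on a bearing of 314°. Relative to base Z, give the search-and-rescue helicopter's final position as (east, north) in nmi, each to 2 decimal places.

(-10.41, 66.10)

Leg 1 (051°, 53.8 nmi): east 53.8 sin 51° = 41.81, north 53.8 cos 51° = 33.86
Leg 2 (N22°W, 7.5 nmi): east 7.5 sin 338° = -2.81, north 7.5 cos 338° = 6.95
Leg 3 (293°, 45.0 nmi): east 45.0 sin 293° = -41.42, north 45.0 cos 293° = 17.58
Leg 4 (314°, 11.1 nmi): east 11.1 sin 314° = -7.98, north 11.1 cos 314° = 7.71
Summing: -10.41 nmi east, 66.10 nmi north → (-10.41, 66.10).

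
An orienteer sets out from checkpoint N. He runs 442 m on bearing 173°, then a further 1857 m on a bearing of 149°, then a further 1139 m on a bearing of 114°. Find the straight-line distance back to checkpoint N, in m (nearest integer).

3229 m

Leg 1 (173°, 442 m): east 442 sin 173° = 53.87, north 442 cos 173° = -438.71
Leg 2 (149°, 1857 m): east 1857 sin 149° = 956.43, north 1857 cos 149° = -1591.76
Leg 3 (114°, 1139 m): east 1139 sin 114° = 1040.53, north 1139 cos 114° = -463.27
Net: 2050.82 east, -2493.74 north. Distance = √((2050.82)² + (-2493.74)²) = 3228.714 m.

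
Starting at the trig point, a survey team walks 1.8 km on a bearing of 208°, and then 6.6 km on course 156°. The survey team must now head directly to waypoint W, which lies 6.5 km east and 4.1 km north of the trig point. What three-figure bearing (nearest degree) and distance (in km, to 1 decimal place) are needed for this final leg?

022°, 12.6 km

Leg 1 (208°, 1.8 km): east 1.8 sin 208° = -0.85, north 1.8 cos 208° = -1.59
Leg 2 (156°, 6.6 km): east 6.6 sin 156° = 2.68, north 6.6 cos 156° = -6.03
Current position: (1.84, -7.62). Target: (6.5, 4.1). Remaining: Δeast = 4.66, Δnorth = 11.72.
Bearing = atan2(4.66, 11.72) mod 360° = 21.69°; distance = √((4.66)² + (11.72)²) = 12.611 km.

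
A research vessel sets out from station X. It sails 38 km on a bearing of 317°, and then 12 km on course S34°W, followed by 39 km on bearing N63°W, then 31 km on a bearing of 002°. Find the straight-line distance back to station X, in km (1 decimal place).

93.9 km

Leg 1 (317°, 38 km): east 38 sin 317° = -25.92, north 38 cos 317° = 27.79
Leg 2 (S34°W, 12 km): east 12 sin 214° = -6.71, north 12 cos 214° = -9.95
Leg 3 (N63°W, 39 km): east 39 sin 297° = -34.75, north 39 cos 297° = 17.71
Leg 4 (002°, 31 km): east 31 sin 2° = 1.08, north 31 cos 2° = 30.98
Net: -66.29 east, 66.53 north. Distance = √((-66.29)² + (66.53)²) = 93.920 km.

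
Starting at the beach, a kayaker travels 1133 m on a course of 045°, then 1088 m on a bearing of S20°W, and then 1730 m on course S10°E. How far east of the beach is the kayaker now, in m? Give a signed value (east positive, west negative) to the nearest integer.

729 m

Leg 1 (045°, 1133 m): east 1133 sin 45° = 801.15, north 1133 cos 45° = 801.15
Leg 2 (S20°W, 1088 m): east 1088 sin 200° = -372.12, north 1088 cos 200° = -1022.39
Leg 3 (S10°E, 1730 m): east 1730 sin 170° = 300.41, north 1730 cos 170° = -1703.72
Net east component: 729.45 m.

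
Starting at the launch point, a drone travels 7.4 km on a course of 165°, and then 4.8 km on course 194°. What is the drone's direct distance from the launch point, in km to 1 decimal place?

11.8 km

Leg 1 (165°, 7.4 km): east 7.4 sin 165° = 1.92, north 7.4 cos 165° = -7.15
Leg 2 (194°, 4.8 km): east 4.8 sin 194° = -1.16, north 4.8 cos 194° = -4.66
Net: 0.75 east, -11.81 north. Distance = √((0.75)² + (-11.81)²) = 11.829 km.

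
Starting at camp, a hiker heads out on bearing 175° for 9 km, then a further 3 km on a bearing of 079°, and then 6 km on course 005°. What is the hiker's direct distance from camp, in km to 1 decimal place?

Leg 1 (175°, 9 km): east 9 sin 175° = 0.78, north 9 cos 175° = -8.97
Leg 2 (079°, 3 km): east 3 sin 79° = 2.94, north 3 cos 79° = 0.57
Leg 3 (005°, 6 km): east 6 sin 5° = 0.52, north 6 cos 5° = 5.98
Net: 4.25 east, -2.42 north. Distance = √((4.25)² + (-2.42)²) = 4.891 km.

4.9 km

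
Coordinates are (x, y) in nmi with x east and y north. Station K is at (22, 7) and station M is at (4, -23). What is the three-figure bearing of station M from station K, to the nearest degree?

Δeast = 4 − 22 = -18.00; Δnorth = -23 − 7 = -30.00.
Bearing = atan2(Δeast, Δnorth) mod 360° = 210.96° ≈ 211°.

211°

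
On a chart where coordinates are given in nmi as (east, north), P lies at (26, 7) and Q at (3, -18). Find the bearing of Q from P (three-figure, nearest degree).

223°

Δeast = 3 − 26 = -23.00; Δnorth = -18 − 7 = -25.00.
Bearing = atan2(Δeast, Δnorth) mod 360° = 222.61° ≈ 223°.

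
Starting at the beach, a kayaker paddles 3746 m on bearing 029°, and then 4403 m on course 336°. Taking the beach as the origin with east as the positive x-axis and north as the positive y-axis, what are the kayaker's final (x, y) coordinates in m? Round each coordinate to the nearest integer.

Leg 1 (029°, 3746 m): east 3746 sin 29° = 1816.10, north 3746 cos 29° = 3276.33
Leg 2 (336°, 4403 m): east 4403 sin 336° = -1790.86, north 4403 cos 336° = 4022.34
Summing: 25.24 m east, 7298.67 m north → (25, 7299).

(25, 7299)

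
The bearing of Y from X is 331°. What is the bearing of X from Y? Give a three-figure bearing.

151°

Back-bearing = 331° − 180° = 151°.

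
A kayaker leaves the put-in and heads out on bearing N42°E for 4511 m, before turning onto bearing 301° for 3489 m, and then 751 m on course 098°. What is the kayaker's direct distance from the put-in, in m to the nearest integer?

5103 m

Leg 1 (N42°E, 4511 m): east 4511 sin 42° = 3018.45, north 4511 cos 42° = 3352.33
Leg 2 (301°, 3489 m): east 3489 sin 301° = -2990.66, north 3489 cos 301° = 1796.97
Leg 3 (098°, 751 m): east 751 sin 98° = 743.69, north 751 cos 98° = -104.52
Net: 771.48 east, 5044.78 north. Distance = √((771.48)² + (5044.78)²) = 5103.425 m.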